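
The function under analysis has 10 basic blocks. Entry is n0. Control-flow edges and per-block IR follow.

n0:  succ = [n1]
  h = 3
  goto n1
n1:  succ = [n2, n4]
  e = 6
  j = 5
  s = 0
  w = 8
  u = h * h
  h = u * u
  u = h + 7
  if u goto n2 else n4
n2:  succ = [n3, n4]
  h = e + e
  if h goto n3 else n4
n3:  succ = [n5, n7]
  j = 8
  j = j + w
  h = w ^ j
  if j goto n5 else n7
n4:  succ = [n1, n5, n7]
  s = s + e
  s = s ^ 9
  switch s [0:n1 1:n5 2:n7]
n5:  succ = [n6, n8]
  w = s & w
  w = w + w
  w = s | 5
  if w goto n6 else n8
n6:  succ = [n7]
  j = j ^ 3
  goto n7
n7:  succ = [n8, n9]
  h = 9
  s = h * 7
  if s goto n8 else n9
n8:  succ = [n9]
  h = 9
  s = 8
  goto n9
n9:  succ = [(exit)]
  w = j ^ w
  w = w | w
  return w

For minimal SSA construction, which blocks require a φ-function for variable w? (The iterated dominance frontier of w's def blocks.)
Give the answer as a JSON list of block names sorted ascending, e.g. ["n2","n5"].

idom tree: n1←n0 n2←n1 n3←n2 n4←n1 n5←n1 n6←n5 n7←n1 n8←n1 n9←n1
Dom at joins:
  n1: preds {n0,n4}: {n0} ∩ {n0,n1,n4} = {n0}; idom=n0
  n4: preds {n1,n2}: {n0,n1} ∩ {n0,n1,n2} = {n0,n1}; idom=n1
  n5: preds {n3,n4}: {n0,n1,n2,n3} ∩ {n0,n1,n4} = {n0,n1}; idom=n1
  n7: preds {n3,n4,n6}: {n0,n1,n2,n3} ∩ {n0,n1,n4} ∩ {n0,n1,n5,n6} = {n0,n1}; idom=n1
  n8: preds {n5,n7}: {n0,n1,n5} ∩ {n0,n1,n7} = {n0,n1}; idom=n1
  n9: preds {n7,n8}: {n0,n1,n7} ∩ {n0,n1,n8} = {n0,n1}; idom=n1

DF walk-up:
  join n1 pred n0: · stop@n0
  join n1 pred n4: n4→n1 stop@n0
  join n4 pred n1: · stop@n1
  join n4 pred n2: n2 stop@n1
  join n5 pred n3: n3→n2 stop@n1
  join n5 pred n4: n4 stop@n1
  join n7 pred n3: n3→n2 stop@n1
  join n7 pred n4: n4 stop@n1
  join n7 pred n6: n6→n5 stop@n1
  join n8 pred n5: n5 stop@n1
  join n8 pred n7: n7 stop@n1
  join n9 pred n7: n7 stop@n1
  join n9 pred n8: n8 stop@n1
  n0 → ∅
  n1 → {n1}
  n2 → {n4,n5,n7}
  n3 → {n5,n7}
  n4 → {n1,n5,n7}
  n5 → {n7,n8}
  n6 → {n7}
  n7 → {n8,n9}
  n8 → {n9}
  n9 → ∅

φ for w: defs {n1,n5,n9}
  DF⁺ = {n1,n7,n8,n9}

Answer: ["n1", "n7", "n8", "n9"]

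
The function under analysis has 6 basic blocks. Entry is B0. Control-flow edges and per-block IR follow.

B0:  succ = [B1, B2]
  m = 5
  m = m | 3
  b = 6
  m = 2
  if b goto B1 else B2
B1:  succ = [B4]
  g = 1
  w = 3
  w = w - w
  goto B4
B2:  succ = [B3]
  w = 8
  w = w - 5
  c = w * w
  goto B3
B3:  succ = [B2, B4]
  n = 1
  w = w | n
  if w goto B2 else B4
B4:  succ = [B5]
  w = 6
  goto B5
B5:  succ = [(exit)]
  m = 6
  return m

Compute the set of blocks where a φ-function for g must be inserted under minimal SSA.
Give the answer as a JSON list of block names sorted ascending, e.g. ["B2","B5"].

idom tree: B1←B0 B2←B0 B3←B2 B4←B0 B5←B4
Dom at joins:
  B2: preds {B0,B3}: {B0} ∩ {B0,B2,B3} = {B0}; idom=B0
  B4: preds {B1,B3}: {B0,B1} ∩ {B0,B2,B3} = {B0}; idom=B0

DF derivation:
  B2←B0: walk · to B0
  B2←B3: walk B3→B2 to B0
  B4←B1: walk B1 to B0
  B4←B3: walk B3→B2 to B0
  B0 → ∅
  B1 → {B4}
  B2 → {B2,B4}
  B3 → {B2,B4}
  B4 → ∅
  B5 → ∅

φ for g: defs {B1}
  DF⁺ = {B4}

Answer: ["B4"]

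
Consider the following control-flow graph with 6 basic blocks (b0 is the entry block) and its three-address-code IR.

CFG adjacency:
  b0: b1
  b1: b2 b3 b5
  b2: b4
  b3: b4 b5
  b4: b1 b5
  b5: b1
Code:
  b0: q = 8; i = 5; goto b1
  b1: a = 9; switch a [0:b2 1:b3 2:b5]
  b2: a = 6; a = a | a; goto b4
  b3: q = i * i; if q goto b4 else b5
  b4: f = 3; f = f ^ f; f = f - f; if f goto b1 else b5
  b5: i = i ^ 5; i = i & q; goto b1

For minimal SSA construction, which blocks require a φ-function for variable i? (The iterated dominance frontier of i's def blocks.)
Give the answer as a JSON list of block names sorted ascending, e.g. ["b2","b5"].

Answer: ["b1"]

Working:
idom tree: b1←b0 b2←b1 b3←b1 b4←b1 b5←b1
Dom at joins:
  b1: preds {b0,b4,b5}: {b0} ∩ {b0,b1,b4} ∩ {b0,b1,b5} = {b0}; idom=b0
  b4: preds {b2,b3}: {b0,b1,b2} ∩ {b0,b1,b3} = {b0,b1}; idom=b1
  b5: preds {b1,b3,b4}: {b0,b1} ∩ {b0,b1,b3} ∩ {b0,b1,b4} = {b0,b1}; idom=b1

DF derivation:
  join b1 pred b0: · stop@b0
  join b1 pred b4: b4→b1 stop@b0
  join b1 pred b5: b5→b1 stop@b0
  join b4 pred b2: b2 stop@b1
  join b4 pred b3: b3 stop@b1
  join b5 pred b1: · stop@b1
  join b5 pred b3: b3 stop@b1
  join b5 pred b4: b4 stop@b1
  b0: DF=∅
  b1: DF={b1}
  b2: DF={b4}
  b3: DF={b4,b5}
  b4: DF={b1,b5}
  b5: DF={b1}

φ for i: defs {b0,b5}
  DF⁺ = {b1}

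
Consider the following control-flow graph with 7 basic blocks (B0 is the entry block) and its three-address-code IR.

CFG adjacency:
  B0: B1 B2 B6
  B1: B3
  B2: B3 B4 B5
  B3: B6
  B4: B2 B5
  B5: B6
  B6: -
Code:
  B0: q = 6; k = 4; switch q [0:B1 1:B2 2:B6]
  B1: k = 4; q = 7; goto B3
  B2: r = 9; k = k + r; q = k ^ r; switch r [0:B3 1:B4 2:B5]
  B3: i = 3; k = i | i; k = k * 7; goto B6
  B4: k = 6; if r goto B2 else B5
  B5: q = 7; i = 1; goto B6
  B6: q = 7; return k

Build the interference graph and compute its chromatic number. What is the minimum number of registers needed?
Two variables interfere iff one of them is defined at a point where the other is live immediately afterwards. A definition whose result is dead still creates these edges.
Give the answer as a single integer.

Block summaries:
  B0 def {k,q} use ∅
  B1 def {k,q} use ∅
  B2 def {k,q,r} use {k}
  B3 def {i,k} use ∅
  B4 def {k} use {r}
  B5 def {i,q} use ∅
  B6 def {q} use {k}

Live sets:
  live B0: ∅→{k}
  live B1: ∅→∅
  live B2: {k}→{k,r}
  live B3: ∅→{k}
  live B4: {r}→{k}
  live B5: {k}→{k}
  live B6: {k}→∅

Interfere edges:
  i↔{k}
  k↔{i,q,r}
  q↔{k,r}
  r↔{k,q}

Colouring:
  {k,q,r} pairwise interfere (3-clique) ⇒ χ ≥ 3
  assign i→r1 k→r0 q→r1 r→r2 — no edge inside a register ⇒ χ ≤ 3
  χ = 3

Answer: 3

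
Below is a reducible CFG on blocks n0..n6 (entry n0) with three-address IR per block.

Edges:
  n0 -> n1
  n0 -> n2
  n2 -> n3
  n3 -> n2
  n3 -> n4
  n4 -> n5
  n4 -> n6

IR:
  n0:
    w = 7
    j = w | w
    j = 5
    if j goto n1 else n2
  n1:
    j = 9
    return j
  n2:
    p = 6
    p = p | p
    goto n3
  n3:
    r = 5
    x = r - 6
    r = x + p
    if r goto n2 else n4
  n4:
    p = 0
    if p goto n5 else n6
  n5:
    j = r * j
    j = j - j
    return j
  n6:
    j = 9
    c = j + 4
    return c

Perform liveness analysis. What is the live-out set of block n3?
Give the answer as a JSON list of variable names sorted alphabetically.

Block summaries:
  n0 def {j,w} use ∅
  n1 def {j} use ∅
  n2 def {p} use ∅
  n3 def {r,x} use {p}
  n4 def {p} use ∅
  n5 def {j} use {j,r}
  n6 def {c,j} use ∅

Backward fixpoint:
  n0 li=∅ lo={j}
  n1 li=∅ lo=∅
  n2 li={j} lo={j,p}
  n3 li={j,p} lo={j,r}
  n4 li={j,r} lo={j,r}
  n5 li={j,r} lo=∅
  n6 li=∅ lo=∅

live-out(n3) = ["j", "r"]

Answer: ["j", "r"]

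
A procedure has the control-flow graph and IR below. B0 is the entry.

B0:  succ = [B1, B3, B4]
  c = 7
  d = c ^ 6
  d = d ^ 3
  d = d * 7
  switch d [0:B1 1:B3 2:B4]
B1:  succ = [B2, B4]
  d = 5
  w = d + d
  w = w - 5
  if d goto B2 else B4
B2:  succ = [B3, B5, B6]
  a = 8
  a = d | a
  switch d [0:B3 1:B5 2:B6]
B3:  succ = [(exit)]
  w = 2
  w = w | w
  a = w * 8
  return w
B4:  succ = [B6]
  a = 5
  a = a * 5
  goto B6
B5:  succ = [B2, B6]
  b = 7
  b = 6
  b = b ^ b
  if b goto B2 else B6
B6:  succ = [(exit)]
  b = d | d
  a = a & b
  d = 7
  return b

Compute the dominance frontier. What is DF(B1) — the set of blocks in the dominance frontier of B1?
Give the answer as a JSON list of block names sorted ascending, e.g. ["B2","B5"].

Answer: ["B3", "B4", "B6"]

Working:
idom tree: B1←B0 B2←B1 B3←B0 B4←B0 B5←B2 B6←B0
Dom at joins:
  B2: preds {B1,B5}: {B0,B1} ∩ {B0,B1,B2,B5} = {B0,B1}; idom=B1
  B3: preds {B0,B2}: {B0} ∩ {B0,B1,B2} = {B0}; idom=B0
  B4: preds {B0,B1}: {B0} ∩ {B0,B1} = {B0}; idom=B0
  B6: preds {B2,B4,B5}: {B0,B1,B2} ∩ {B0,B4} ∩ {B0,B1,B2,B5} = {B0}; idom=B0

DF walk-up:
  join B2 pred B1: · stop@B1
  join B2 pred B5: B5→B2 stop@B1
  join B3 pred B0: · stop@B0
  join B3 pred B2: B2→B1 stop@B0
  join B4 pred B0: · stop@B0
  join B4 pred B1: B1 stop@B0
  join B6 pred B2: B2→B1 stop@B0
  join B6 pred B4: B4 stop@B0
  join B6 pred B5: B5→B2→B1 stop@B0
  B0: DF=∅
  B1: DF={B3,B4,B6}
  B2: DF={B2,B3,B6}
  B3: DF=∅
  B4: DF={B6}
  B5: DF={B2,B6}
  B6: DF=∅

DF(B1) = ["B3", "B4", "B6"]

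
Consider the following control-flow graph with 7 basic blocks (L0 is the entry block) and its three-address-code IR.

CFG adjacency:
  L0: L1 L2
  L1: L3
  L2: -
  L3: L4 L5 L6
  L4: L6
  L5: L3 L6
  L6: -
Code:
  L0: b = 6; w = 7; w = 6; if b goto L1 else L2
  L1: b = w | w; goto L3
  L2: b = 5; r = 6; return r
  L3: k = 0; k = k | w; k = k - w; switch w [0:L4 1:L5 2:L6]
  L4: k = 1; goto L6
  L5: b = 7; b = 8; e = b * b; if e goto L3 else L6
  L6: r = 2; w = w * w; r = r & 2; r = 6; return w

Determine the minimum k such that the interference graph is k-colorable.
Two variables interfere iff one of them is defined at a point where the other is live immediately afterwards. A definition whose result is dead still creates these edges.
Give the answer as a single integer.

Answer: 2

Analysis:
Per-block:
  L0: def={b,w} ue=∅
  L1: def={b} ue={w}
  L2: def={b,r} ue=∅
  L3: def={k} ue={w}
  L4: def={k} ue=∅
  L5: def={b,e} ue=∅
  L6: def={r,w} ue={w}

Backward fixpoint:
  L0: in=∅ out={w}
  L1: in={w} out={w}
  L2: in=∅ out=∅
  L3: in={w} out={w}
  L4: in={w} out={w}
  L5: in={w} out={w}
  L6: in={w} out=∅

Interference:
  b↔{w}
  e↔{w}
  k↔{w}
  r↔{w}
  w↔{b,e,k,r}

Colouring:
  clique {b,w} ⇒ need ≥ 2
  2-colouring: c0={w}  c1={b,e,k,r}
  χ = 2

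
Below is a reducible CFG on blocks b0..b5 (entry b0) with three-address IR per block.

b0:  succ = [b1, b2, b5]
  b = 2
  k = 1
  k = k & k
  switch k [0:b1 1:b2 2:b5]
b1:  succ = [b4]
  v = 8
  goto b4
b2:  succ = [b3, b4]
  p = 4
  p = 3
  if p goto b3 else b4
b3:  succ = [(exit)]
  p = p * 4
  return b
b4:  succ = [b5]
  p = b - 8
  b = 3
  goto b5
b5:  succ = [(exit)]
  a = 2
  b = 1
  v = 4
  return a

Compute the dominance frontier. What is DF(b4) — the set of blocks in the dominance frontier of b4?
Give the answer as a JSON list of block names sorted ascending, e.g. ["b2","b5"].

idom tree: b1←b0 b2←b0 b3←b2 b4←b0 b5←b0
Dom at joins:
  b4: preds {b1,b2}: {b0,b1} ∩ {b0,b2} = {b0}; idom=b0
  b5: preds {b0,b4}: {b0} ∩ {b0,b4} = {b0}; idom=b0

Frontier:
  b4←b1: walk b1 to b0
  b4←b2: walk b2 to b0
  b5←b0: walk · to b0
  b5←b4: walk b4 to b0
  b0 → ∅
  b1 → {b4}
  b2 → {b4}
  b3 → ∅
  b4 → {b5}
  b5 → ∅

DF(b4) = ["b5"]

Answer: ["b5"]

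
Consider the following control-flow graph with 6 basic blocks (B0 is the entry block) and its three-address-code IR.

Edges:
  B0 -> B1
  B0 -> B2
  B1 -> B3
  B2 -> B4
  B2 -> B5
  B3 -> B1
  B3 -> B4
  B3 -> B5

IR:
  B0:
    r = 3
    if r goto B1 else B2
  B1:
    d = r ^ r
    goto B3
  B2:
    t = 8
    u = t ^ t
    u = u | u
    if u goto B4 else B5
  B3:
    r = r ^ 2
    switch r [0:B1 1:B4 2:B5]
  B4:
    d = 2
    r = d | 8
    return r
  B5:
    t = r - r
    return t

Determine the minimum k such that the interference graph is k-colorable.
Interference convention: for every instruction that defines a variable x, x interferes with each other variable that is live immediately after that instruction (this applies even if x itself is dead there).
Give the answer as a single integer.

Answer: 2

Analysis:
def/use:
  B0: def={r} ue=∅
  B1: def={d} ue={r}
  B2: def={t,u} ue=∅
  B3: def={r} ue={r}
  B4: def={d,r} ue=∅
  B5: def={t} ue={r}

Backward fixpoint:
  B0 li=∅ lo={r}
  B1 li={r} lo={r}
  B2 li={r} lo={r}
  B3 li={r} lo={r}
  B4 li=∅ lo=∅
  B5 li={r} lo=∅

Interference:
  d: {r}
  r: {d,t,u}
  t: {r}
  u: {r}

Colouring:
  clique {d,r} ⇒ need ≥ 2
  assign d→R1 r→R0 t→R1 u→R1 — no edge inside a register ⇒ χ ≤ 2
  χ = 2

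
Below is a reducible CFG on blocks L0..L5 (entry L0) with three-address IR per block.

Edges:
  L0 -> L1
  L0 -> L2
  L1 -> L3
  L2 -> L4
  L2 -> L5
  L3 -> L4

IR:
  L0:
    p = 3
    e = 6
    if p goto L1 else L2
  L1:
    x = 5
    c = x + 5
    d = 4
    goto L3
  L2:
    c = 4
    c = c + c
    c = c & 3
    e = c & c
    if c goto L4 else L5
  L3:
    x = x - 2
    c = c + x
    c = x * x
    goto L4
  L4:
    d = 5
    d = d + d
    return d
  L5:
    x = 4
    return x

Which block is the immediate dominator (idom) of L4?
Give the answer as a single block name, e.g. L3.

Answer: L0

Analysis:
idom tree: L1←L0 L2←L0 L3←L1 L4←L0 L5←L2
Dom at joins:
  L4: preds {L2,L3}: {L0,L2} ∩ {L0,L1,L3} = {L0}; idom=L0

idom(L4) = L0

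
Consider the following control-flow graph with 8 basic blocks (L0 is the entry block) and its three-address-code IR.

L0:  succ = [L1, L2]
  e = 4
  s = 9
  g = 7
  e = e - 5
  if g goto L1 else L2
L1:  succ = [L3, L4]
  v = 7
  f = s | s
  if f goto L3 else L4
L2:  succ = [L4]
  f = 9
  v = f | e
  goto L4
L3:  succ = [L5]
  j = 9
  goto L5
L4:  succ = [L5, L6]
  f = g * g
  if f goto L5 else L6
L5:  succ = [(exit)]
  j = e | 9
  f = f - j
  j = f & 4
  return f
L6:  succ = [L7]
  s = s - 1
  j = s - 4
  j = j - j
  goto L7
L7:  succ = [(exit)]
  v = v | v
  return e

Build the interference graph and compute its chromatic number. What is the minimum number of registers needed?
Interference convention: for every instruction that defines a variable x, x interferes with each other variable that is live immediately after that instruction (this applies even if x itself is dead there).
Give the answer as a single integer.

Answer: 5

Working:
def/use:
  L0 def {e,g,s} use ∅
  L1 def {f,v} use {s}
  L2 def {f,v} use {e}
  L3 def {j} use ∅
  L4 def {f} use {g}
  L5 def {f,j} use {e,f}
  L6 def {j,s} use {s}
  L7 def {v} use {e,v}

Backward fixpoint:
  L0 li=∅ lo={e,g,s}
  L1 li={e,g,s} lo={e,f,g,s,v}
  L2 li={e,g,s} lo={e,g,s,v}
  L3 li={e,f} lo={e,f}
  L4 li={e,g,s,v} lo={e,f,s,v}
  L5 li={e,f} lo=∅
  L6 li={e,s,v} lo={e,v}
  L7 li={e,v} lo=∅

Conflict graph:
  e↔{f,g,j,s,v}
  f↔{e,g,j,s,v}
  g↔{e,f,s,v}
  j↔{e,f,v}
  s↔{e,f,g,v}
  v↔{e,f,g,j,s}

Colouring:
  lower bound: {e,f,g,s,v} mutually conflict ⇒ χ ≥ 5
  assign e→r0 f→r1 g→r3 j→r3 s→r4 v→r2 — no edge inside a register ⇒ χ ≤ 5
  χ = 5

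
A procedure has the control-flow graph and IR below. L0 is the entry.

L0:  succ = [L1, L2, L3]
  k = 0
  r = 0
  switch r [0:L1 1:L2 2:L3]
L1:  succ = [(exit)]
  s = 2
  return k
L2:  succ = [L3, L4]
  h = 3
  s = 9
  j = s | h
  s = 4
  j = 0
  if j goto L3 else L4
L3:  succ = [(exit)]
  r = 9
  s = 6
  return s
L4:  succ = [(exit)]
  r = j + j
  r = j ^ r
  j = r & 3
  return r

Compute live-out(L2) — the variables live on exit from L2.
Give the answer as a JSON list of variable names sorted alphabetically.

Per-block:
  L0: def={k,r} ue=∅
  L1: def={s} ue={k}
  L2: def={h,j,s} ue=∅
  L3: def={r,s} ue=∅
  L4: def={j,r} ue={j}

Backward fixpoint:
  live L0: ∅→{k}
  live L1: {k}→∅
  live L2: ∅→{j}
  live L3: ∅→∅
  live L4: {j}→∅

live-out(L2) = ["j"]

Answer: ["j"]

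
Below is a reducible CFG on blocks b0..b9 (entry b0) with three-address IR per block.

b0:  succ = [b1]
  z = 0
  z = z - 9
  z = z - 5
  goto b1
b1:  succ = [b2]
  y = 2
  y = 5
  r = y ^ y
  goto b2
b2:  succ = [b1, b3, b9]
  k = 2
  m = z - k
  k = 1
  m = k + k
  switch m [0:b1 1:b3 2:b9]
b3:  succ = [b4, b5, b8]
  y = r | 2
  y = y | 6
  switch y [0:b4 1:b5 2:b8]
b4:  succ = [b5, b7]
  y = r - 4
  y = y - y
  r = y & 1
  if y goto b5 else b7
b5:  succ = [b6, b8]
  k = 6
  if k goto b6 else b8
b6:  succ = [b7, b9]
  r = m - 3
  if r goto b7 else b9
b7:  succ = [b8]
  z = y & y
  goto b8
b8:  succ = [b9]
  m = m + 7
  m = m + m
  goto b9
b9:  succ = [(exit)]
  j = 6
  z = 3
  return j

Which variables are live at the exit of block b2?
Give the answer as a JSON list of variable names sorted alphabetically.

Per-block:
  b0: {z} / ∅
  b1: {r,y} / ∅
  b2: {k,m} / {z}
  b3: {y} / {r}
  b4: {r,y} / {r}
  b5: {k} / ∅
  b6: {r} / {m}
  b7: {z} / {y}
  b8: {m} / {m}
  b9: {j,z} / ∅

Live sets:
  b0: in=∅ out={z}
  b1: in={z} out={r,z}
  b2: in={r,z} out={m,r,z}
  b3: in={m,r} out={m,r,y}
  b4: in={m,r} out={m,y}
  b5: in={m,y} out={m,y}
  b6: in={m,y} out={m,y}
  b7: in={m,y} out={m}
  b8: in={m} out=∅
  b9: in=∅ out=∅

live-out(b2) = ["m", "r", "z"]

Answer: ["m", "r", "z"]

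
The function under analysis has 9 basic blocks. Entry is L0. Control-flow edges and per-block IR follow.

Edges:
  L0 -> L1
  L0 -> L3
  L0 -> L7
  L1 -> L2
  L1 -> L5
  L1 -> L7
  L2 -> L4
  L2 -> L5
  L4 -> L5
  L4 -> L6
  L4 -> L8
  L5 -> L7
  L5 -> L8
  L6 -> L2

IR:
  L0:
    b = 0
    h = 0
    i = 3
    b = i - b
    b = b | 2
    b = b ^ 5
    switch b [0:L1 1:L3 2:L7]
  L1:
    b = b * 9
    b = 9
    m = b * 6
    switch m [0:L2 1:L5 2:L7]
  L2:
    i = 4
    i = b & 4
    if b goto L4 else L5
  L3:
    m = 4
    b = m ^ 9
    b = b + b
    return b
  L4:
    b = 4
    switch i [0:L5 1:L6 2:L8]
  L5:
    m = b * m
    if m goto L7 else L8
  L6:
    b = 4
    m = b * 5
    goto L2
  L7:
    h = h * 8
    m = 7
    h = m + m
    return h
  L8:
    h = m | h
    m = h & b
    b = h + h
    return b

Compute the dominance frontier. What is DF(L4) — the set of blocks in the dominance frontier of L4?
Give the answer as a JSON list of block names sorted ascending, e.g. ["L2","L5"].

idom tree: L1←L0 L2←L1 L3←L0 L4←L2 L5←L1 L6←L4 L7←L0 L8←L1
Dom∩ at merges:
  L2: preds {L1,L6}: {L0,L1} ∩ {L0,L1,L2,L4,L6} = {L0,L1}; idom=L1
  L5: preds {L1,L2,L4}: {L0,L1} ∩ {L0,L1,L2} ∩ {L0,L1,L2,L4} = {L0,L1}; idom=L1
  L7: preds {L0,L1,L5}: {L0} ∩ {L0,L1} ∩ {L0,L1,L5} = {L0}; idom=L0
  L8: preds {L4,L5}: {L0,L1,L2,L4} ∩ {L0,L1,L5} = {L0,L1}; idom=L1

Frontier:
  L2←L1: walk · to L1
  L2←L6: walk L6→L4→L2 to L1
  L5←L1: walk · to L1
  L5←L2: walk L2 to L1
  L5←L4: walk L4→L2 to L1
  L7←L0: walk · to L0
  L7←L1: walk L1 to L0
  L7←L5: walk L5→L1 to L0
  L8←L4: walk L4→L2 to L1
  L8←L5: walk L5 to L1
  L0 → ∅
  L1 → {L7}
  L2 → {L2,L5,L8}
  L3 → ∅
  L4 → {L2,L5,L8}
  L5 → {L7,L8}
  L6 → {L2}
  L7 → ∅
  L8 → ∅

DF(L4) = ["L2", "L5", "L8"]

Answer: ["L2", "L5", "L8"]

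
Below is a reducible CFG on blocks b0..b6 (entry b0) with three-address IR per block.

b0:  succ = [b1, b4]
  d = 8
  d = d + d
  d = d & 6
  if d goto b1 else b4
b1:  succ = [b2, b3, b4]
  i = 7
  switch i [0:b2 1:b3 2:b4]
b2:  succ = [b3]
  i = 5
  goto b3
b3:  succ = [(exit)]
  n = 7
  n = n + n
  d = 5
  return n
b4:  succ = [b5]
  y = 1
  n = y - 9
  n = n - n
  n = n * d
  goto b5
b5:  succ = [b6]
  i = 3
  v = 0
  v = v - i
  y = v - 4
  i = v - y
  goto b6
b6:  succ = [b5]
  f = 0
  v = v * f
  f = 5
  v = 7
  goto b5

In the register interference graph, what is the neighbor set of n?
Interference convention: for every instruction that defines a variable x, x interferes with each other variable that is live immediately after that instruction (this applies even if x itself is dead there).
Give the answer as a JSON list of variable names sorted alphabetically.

Answer: ["d"]

Working:
Block summaries:
  b0: def={d} ue=∅
  b1: def={i} ue=∅
  b2: def={i} ue=∅
  b3: def={d,n} ue=∅
  b4: def={n,y} ue={d}
  b5: def={i,v,y} ue=∅
  b6: def={f,v} ue={v}

Backward fixpoint:
  live b0: ∅→{d}
  live b1: {d}→{d}
  live b2: ∅→∅
  live b3: ∅→∅
  live b4: {d}→∅
  live b5: ∅→{v}
  live b6: {v}→∅

Interfere edges:
  d: {i,n,y}
  f: {v}
  i: {d,v}
  n: {d}
  v: {f,i,y}
  y: {d,v}

N(n) = ["d"]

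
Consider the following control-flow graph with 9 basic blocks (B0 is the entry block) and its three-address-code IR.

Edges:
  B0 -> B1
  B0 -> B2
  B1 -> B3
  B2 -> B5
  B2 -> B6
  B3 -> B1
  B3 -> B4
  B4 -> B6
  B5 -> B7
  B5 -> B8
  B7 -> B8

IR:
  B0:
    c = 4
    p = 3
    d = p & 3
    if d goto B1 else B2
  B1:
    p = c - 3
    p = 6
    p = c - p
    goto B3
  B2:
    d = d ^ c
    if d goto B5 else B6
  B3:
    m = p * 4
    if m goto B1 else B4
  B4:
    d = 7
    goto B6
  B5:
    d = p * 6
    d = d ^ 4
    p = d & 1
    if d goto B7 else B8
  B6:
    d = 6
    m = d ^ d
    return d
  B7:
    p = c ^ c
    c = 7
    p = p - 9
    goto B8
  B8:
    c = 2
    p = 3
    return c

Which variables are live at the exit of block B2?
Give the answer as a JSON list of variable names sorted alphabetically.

Answer: ["c", "p"]

Derivation:
Block summaries:
  B0 def {c,d,p} use ∅
  B1 def {p} use {c}
  B2 def {d} use {c,d}
  B3 def {m} use {p}
  B4 def {d} use ∅
  B5 def {d,p} use {p}
  B6 def {d,m} use ∅
  B7 def {c,p} use {c}
  B8 def {c,p} use ∅

Backward fixpoint:
  live B0: ∅→{c,d,p}
  live B1: {c}→{c,p}
  live B2: {c,d,p}→{c,p}
  live B3: {c,p}→{c}
  live B4: ∅→∅
  live B5: {c,p}→{c}
  live B6: ∅→∅
  live B7: {c}→∅
  live B8: ∅→∅

live-out(B2) = ["c", "p"]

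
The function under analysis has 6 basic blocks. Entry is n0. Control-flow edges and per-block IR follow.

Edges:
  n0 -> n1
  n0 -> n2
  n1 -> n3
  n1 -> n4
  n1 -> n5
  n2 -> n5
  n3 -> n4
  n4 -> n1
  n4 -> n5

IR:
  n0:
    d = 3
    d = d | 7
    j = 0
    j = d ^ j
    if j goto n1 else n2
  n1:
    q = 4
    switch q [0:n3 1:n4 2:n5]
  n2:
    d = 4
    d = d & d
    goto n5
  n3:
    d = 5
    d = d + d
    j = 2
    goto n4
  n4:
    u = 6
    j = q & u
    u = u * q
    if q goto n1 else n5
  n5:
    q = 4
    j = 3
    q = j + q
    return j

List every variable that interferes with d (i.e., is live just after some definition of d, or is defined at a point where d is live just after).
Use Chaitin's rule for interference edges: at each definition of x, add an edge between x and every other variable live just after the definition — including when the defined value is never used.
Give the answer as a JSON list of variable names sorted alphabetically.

Per-block:
  n0: {d,j} / ∅
  n1: {q} / ∅
  n2: {d} / ∅
  n3: {d,j} / ∅
  n4: {j,u} / {q}
  n5: {j,q} / ∅

Backward fixpoint:
  n0 li=∅ lo=∅
  n1 li=∅ lo={q}
  n2 li=∅ lo=∅
  n3 li={q} lo={q}
  n4 li={q} lo=∅
  n5 li=∅ lo=∅

Interference:
  d: {j,q}
  j: {d,q,u}
  q: {d,j,u}
  u: {j,q}

N(d) = ["j", "q"]

Answer: ["j", "q"]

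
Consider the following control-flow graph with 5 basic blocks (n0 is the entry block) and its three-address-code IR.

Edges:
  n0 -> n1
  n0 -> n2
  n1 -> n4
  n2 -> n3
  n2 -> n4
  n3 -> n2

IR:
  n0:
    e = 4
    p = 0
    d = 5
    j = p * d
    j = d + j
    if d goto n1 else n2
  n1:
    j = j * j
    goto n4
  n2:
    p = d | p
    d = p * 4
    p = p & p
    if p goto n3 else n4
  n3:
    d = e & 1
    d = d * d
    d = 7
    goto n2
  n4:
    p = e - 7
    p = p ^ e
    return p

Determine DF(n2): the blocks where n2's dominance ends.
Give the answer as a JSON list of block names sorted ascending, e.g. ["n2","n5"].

idom tree: n1←n0 n2←n0 n3←n2 n4←n0
Join-block Dom:
  n2: preds {n0,n3}: {n0} ∩ {n0,n2,n3} = {n0}; idom=n0
  n4: preds {n1,n2}: {n0,n1} ∩ {n0,n2} = {n0}; idom=n0

DF walk-up:
  join n2 pred n0: · stop@n0
  join n2 pred n3: n3→n2 stop@n0
  join n4 pred n1: n1 stop@n0
  join n4 pred n2: n2 stop@n0
  DF(n0)=∅
  DF(n1)={n4}
  DF(n2)={n2,n4}
  DF(n3)={n2}
  DF(n4)=∅

DF(n2) = ["n2", "n4"]

Answer: ["n2", "n4"]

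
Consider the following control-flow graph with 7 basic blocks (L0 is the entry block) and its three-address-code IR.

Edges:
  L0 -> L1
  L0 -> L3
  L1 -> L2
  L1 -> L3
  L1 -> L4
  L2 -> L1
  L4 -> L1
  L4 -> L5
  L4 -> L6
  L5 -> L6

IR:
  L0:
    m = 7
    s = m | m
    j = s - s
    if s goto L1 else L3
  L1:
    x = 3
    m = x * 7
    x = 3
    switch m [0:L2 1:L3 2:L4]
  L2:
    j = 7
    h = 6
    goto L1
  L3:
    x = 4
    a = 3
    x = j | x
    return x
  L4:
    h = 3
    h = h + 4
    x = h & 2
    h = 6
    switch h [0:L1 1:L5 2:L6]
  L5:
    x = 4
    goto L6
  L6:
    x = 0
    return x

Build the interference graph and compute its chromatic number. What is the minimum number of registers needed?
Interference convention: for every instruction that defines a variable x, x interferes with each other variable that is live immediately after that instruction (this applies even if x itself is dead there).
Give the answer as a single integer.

Per-block:
  L0 def {j,m,s} use ∅
  L1 def {m,x} use ∅
  L2 def {h,j} use ∅
  L3 def {a,x} use {j}
  L4 def {h,x} use ∅
  L5 def {x} use ∅
  L6 def {x} use ∅

Backward fixpoint:
  L0: in=∅ out={j}
  L1: in={j} out={j}
  L2: in=∅ out={j}
  L3: in={j} out=∅
  L4: in={j} out={j}
  L5: in=∅ out=∅
  L6: in=∅ out=∅

Interfere edges:
  a — {j,x}
  h — {j}
  j — {a,h,m,s,x}
  m — {j,x}
  s — {j}
  x — {a,j,m}

Chromatic number:
  clique {a,j,x} ⇒ need ≥ 3
  3-colouring: R0={j}  R1={h,s,x}  R2={a,m}
  χ = 3

Answer: 3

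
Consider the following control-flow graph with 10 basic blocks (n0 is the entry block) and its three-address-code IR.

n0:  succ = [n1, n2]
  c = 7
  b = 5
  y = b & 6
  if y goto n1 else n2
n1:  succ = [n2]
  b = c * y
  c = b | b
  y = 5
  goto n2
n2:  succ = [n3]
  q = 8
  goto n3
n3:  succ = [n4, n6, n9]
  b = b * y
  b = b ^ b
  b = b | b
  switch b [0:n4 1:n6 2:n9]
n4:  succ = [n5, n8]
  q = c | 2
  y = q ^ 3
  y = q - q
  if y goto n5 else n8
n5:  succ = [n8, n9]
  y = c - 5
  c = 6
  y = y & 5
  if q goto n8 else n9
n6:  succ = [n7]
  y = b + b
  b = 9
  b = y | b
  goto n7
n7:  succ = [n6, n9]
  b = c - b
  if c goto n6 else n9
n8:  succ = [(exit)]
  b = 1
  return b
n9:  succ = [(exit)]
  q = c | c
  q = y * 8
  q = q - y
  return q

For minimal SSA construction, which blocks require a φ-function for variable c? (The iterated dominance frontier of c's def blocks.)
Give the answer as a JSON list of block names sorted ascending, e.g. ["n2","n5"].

Answer: ["n2", "n8", "n9"]

Derivation:
idom tree: n1←n0 n2←n0 n3←n2 n4←n3 n5←n4 n6←n3 n7←n6 n8←n4 n9←n3
Dom at joins:
  n2: preds {n0,n1}: {n0} ∩ {n0,n1} = {n0}; idom=n0
  n6: preds {n3,n7}: {n0,n2,n3} ∩ {n0,n2,n3,n6,n7} = {n0,n2,n3}; idom=n3
  n8: preds {n4,n5}: {n0,n2,n3,n4} ∩ {n0,n2,n3,n4,n5} = {n0,n2,n3,n4}; idom=n4
  n9: preds {n3,n5,n7}: {n0,n2,n3} ∩ {n0,n2,n3,n4,n5} ∩ {n0,n2,n3,n6,n7} = {n0,n2,n3}; idom=n3

Frontier:
  join n2 pred n0: · stop@n0
  join n2 pred n1: n1 stop@n0
  join n6 pred n3: · stop@n3
  join n6 pred n7: n7→n6 stop@n3
  join n8 pred n4: · stop@n4
  join n8 pred n5: n5 stop@n4
  join n9 pred n3: · stop@n3
  join n9 pred n5: n5→n4 stop@n3
  join n9 pred n7: n7→n6 stop@n3
  n0: DF=∅
  n1: DF={n2}
  n2: DF=∅
  n3: DF=∅
  n4: DF={n9}
  n5: DF={n8,n9}
  n6: DF={n6,n9}
  n7: DF={n6,n9}
  n8: DF=∅
  n9: DF=∅

φ for c: defs {n0,n1,n5}
  DF⁺ = {n2,n8,n9}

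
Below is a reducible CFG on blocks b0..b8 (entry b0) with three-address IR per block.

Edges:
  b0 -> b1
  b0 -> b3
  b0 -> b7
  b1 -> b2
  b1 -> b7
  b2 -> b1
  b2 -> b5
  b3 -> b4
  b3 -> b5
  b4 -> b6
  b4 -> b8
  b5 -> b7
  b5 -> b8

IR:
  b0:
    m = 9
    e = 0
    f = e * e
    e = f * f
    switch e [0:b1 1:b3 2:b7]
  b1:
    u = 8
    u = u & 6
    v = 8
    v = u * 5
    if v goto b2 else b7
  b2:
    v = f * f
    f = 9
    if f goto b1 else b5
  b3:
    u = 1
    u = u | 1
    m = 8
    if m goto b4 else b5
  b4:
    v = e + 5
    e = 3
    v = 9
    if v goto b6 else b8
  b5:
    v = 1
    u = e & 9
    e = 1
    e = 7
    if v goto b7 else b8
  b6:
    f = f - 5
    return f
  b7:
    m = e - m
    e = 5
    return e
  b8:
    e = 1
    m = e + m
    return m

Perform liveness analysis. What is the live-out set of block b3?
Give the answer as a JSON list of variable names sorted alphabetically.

Answer: ["e", "f", "m"]

Analysis:
def/use:
  b0: {e,f,m} / ∅
  b1: {u,v} / ∅
  b2: {f,v} / {f}
  b3: {m,u} / ∅
  b4: {e,v} / {e}
  b5: {e,u,v} / {e}
  b6: {f} / {f}
  b7: {e,m} / {e,m}
  b8: {e,m} / {m}

Live sets:
  b0: in=∅ out={e,f,m}
  b1: in={e,f,m} out={e,f,m}
  b2: in={e,f,m} out={e,f,m}
  b3: in={e,f} out={e,f,m}
  b4: in={e,f,m} out={f,m}
  b5: in={e,m} out={e,m}
  b6: in={f} out=∅
  b7: in={e,m} out=∅
  b8: in={m} out=∅

live-out(b3) = ["e", "f", "m"]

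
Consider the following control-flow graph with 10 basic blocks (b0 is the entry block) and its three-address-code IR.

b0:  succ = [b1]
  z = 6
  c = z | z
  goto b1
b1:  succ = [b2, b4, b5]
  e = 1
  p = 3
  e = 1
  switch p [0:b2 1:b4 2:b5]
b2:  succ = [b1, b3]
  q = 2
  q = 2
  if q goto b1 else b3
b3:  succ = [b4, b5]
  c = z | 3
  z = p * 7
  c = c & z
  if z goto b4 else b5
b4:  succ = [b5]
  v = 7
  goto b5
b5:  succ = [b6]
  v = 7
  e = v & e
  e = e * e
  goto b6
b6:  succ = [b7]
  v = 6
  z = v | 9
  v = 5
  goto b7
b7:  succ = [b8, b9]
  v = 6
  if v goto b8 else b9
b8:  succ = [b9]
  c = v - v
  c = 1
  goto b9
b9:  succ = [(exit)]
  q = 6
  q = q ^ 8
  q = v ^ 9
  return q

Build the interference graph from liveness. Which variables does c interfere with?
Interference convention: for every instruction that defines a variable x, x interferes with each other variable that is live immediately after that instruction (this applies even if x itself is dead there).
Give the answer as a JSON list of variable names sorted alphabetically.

def/use:
  b0: {c,z} / ∅
  b1: {e,p} / ∅
  b2: {q} / ∅
  b3: {c,z} / {p,z}
  b4: {v} / ∅
  b5: {e,v} / {e}
  b6: {v,z} / ∅
  b7: {v} / ∅
  b8: {c} / {v}
  b9: {q} / {v}

Backward fixpoint:
  b0 li=∅ lo={z}
  b1 li={z} lo={e,p,z}
  b2 li={e,p,z} lo={e,p,z}
  b3 li={e,p,z} lo={e}
  b4 li={e} lo={e}
  b5 li={e} lo=∅
  b6 li=∅ lo=∅
  b7 li=∅ lo={v}
  b8 li={v} lo={v}
  b9 li={v} lo=∅

Conflict graph:
  c↔{e,p,v,z}
  e↔{c,p,q,v,z}
  p↔{c,e,q,z}
  q↔{e,p,v,z}
  v↔{c,e,q}
  z↔{c,e,p,q}

N(c) = ["e", "p", "v", "z"]

Answer: ["e", "p", "v", "z"]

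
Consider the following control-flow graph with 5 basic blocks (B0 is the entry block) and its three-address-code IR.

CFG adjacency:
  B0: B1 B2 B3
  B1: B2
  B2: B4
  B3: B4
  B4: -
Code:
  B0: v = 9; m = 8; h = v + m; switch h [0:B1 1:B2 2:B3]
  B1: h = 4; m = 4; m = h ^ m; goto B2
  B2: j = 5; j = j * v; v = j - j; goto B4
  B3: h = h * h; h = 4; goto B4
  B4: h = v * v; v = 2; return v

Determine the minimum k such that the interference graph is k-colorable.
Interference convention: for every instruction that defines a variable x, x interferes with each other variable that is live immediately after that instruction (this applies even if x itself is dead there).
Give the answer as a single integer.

def/use:
  B0: {h,m,v} / ∅
  B1: {h,m} / ∅
  B2: {j,v} / {v}
  B3: {h} / {h}
  B4: {h,v} / {v}

Backward fixpoint:
  live B0: ∅→{h,v}
  live B1: {v}→{v}
  live B2: {v}→{v}
  live B3: {h,v}→{v}
  live B4: {v}→∅

Conflict graph:
  h↔{m,v}
  j↔{v}
  m↔{h,v}
  v↔{h,j,m}

Chromatic number:
  clique {h,m,v} ⇒ need ≥ 3
  3-colouring: r0={v}  r1={h,j}  r2={m}
  χ = 3

Answer: 3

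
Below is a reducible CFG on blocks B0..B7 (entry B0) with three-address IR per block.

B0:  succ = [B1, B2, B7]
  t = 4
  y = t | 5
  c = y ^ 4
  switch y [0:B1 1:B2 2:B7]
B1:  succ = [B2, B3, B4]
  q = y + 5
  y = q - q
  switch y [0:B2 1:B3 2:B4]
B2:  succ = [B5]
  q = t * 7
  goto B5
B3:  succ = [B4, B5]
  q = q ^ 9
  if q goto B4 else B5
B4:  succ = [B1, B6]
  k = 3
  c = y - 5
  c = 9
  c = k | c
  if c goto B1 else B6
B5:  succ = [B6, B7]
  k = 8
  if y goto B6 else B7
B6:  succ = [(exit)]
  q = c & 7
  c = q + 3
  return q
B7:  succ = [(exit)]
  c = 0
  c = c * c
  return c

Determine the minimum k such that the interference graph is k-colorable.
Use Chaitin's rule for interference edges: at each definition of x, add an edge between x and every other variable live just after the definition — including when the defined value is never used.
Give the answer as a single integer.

Block summaries:
  B0: {c,t,y} / ∅
  B1: {q,y} / {y}
  B2: {q} / {t}
  B3: {q} / {q}
  B4: {c,k} / {y}
  B5: {k} / {y}
  B6: {c,q} / {c}
  B7: {c} / ∅

Liveness:
  B0: in=∅ out={c,t,y}
  B1: in={c,t,y} out={c,q,t,y}
  B2: in={c,t,y} out={c,y}
  B3: in={c,q,t,y} out={c,t,y}
  B4: in={t,y} out={c,t,y}
  B5: in={c,y} out={c}
  B6: in={c} out=∅
  B7: in=∅ out=∅

Conflict graph:
  c: {k,q,t,y}
  k: {c,t,y}
  q: {c,t,y}
  t: {c,k,q,y}
  y: {c,k,q,t}

Registers:
  {c,k,t,y} pairwise interfere (4-clique) ⇒ χ ≥ 4
  4-colouring: R0={c}  R1={t}  R2={y}  R3={k,q}
  χ = 4

Answer: 4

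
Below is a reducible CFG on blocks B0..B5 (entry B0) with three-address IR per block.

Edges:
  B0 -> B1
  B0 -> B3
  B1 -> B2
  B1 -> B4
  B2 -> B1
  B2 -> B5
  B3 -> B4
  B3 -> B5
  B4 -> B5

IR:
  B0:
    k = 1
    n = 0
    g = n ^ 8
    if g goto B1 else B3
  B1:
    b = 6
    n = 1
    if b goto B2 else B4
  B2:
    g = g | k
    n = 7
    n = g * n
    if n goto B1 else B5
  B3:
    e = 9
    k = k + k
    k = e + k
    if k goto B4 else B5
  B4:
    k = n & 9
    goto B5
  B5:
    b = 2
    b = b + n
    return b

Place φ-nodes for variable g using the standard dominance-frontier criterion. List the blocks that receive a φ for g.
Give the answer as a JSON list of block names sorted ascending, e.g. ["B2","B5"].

idom tree: B1←B0 B2←B1 B3←B0 B4←B0 B5←B0
Dom at joins:
  B1: preds {B0,B2}: {B0} ∩ {B0,B1,B2} = {B0}; idom=B0
  B4: preds {B1,B3}: {B0,B1} ∩ {B0,B3} = {B0}; idom=B0
  B5: preds {B2,B3,B4}: {B0,B1,B2} ∩ {B0,B3} ∩ {B0,B4} = {B0}; idom=B0

DF derivation:
  B1←B0: walk · to B0
  B1←B2: walk B2→B1 to B0
  B4←B1: walk B1 to B0
  B4←B3: walk B3 to B0
  B5←B2: walk B2→B1 to B0
  B5←B3: walk B3 to B0
  B5←B4: walk B4 to B0
  B0 → ∅
  B1 → {B1,B4,B5}
  B2 → {B1,B5}
  B3 → {B4,B5}
  B4 → {B5}
  B5 → ∅

φ for g: defs {B0,B2}
  DF⁺ = {B1,B4,B5}

Answer: ["B1", "B4", "B5"]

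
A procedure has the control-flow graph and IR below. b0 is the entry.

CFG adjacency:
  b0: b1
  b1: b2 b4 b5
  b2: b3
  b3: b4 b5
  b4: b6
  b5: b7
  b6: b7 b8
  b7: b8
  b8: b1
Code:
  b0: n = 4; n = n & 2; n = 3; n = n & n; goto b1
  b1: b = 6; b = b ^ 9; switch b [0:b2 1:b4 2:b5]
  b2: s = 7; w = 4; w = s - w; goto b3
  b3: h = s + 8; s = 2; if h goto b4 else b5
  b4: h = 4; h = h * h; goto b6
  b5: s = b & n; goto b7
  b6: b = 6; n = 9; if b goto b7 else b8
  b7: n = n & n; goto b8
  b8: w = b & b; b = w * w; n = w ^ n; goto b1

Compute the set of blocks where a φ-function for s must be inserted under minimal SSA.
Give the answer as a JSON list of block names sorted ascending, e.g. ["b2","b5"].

Answer: ["b1", "b4", "b5", "b7", "b8"]

Derivation:
idom tree: b1←b0 b2←b1 b3←b2 b4←b1 b5←b1 b6←b4 b7←b1 b8←b1
Dom∩ at merges:
  b1: preds {b0,b8}: {b0} ∩ {b0,b1,b8} = {b0}; idom=b0
  b4: preds {b1,b3}: {b0,b1} ∩ {b0,b1,b2,b3} = {b0,b1}; idom=b1
  b5: preds {b1,b3}: {b0,b1} ∩ {b0,b1,b2,b3} = {b0,b1}; idom=b1
  b7: preds {b5,b6}: {b0,b1,b5} ∩ {b0,b1,b4,b6} = {b0,b1}; idom=b1
  b8: preds {b6,b7}: {b0,b1,b4,b6} ∩ {b0,b1,b7} = {b0,b1}; idom=b1

DF walk-up:
  b1←b0: walk · to b0
  b1←b8: walk b8→b1 to b0
  b4←b1: walk · to b1
  b4←b3: walk b3→b2 to b1
  b5←b1: walk · to b1
  b5←b3: walk b3→b2 to b1
  b7←b5: walk b5 to b1
  b7←b6: walk b6→b4 to b1
  b8←b6: walk b6→b4 to b1
  b8←b7: walk b7 to b1
  b0: DF=∅
  b1: DF={b1}
  b2: DF={b4,b5}
  b3: DF={b4,b5}
  b4: DF={b7,b8}
  b5: DF={b7}
  b6: DF={b7,b8}
  b7: DF={b8}
  b8: DF={b1}

φ for s: defs {b2,b3,b5}
  DF⁺ = {b1,b4,b5,b7,b8}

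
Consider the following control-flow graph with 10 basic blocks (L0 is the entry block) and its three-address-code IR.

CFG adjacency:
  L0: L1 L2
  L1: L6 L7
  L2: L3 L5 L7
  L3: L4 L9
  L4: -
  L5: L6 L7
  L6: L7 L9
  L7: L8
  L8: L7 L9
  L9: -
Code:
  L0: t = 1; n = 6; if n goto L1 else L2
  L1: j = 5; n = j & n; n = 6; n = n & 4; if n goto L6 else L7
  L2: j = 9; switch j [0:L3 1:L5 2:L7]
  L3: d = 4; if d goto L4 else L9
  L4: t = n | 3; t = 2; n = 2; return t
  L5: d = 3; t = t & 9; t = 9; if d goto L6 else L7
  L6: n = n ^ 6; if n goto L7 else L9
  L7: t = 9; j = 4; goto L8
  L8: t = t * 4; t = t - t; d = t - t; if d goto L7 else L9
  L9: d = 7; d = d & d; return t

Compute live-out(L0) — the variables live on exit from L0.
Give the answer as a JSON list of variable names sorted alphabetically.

Answer: ["n", "t"]

Analysis:
Block summaries:
  L0: def={n,t} ue=∅
  L1: def={j,n} ue={n}
  L2: def={j} ue=∅
  L3: def={d} ue=∅
  L4: def={n,t} ue={n}
  L5: def={d,t} ue={t}
  L6: def={n} ue={n}
  L7: def={j,t} ue=∅
  L8: def={d,t} ue={t}
  L9: def={d} ue={t}

Liveness:
  L0: in=∅ out={n,t}
  L1: in={n,t} out={n,t}
  L2: in={n,t} out={n,t}
  L3: in={n,t} out={n,t}
  L4: in={n} out=∅
  L5: in={n,t} out={n,t}
  L6: in={n,t} out={t}
  L7: in=∅ out={t}
  L8: in={t} out={t}
  L9: in={t} out=∅

live-out(L0) = ["n", "t"]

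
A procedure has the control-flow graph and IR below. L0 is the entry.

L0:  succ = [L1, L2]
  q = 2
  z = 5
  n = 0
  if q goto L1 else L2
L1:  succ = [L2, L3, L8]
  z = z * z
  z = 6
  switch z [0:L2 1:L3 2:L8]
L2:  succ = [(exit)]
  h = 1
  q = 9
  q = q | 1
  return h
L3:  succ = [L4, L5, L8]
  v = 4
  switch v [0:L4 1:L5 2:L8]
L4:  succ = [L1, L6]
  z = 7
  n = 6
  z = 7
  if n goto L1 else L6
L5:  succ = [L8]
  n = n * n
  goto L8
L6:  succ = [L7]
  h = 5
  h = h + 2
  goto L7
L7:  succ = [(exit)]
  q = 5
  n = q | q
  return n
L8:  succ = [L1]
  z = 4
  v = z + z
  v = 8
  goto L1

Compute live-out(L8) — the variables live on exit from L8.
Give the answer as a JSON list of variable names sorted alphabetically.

Answer: ["n", "z"]

Derivation:
Per-block:
  L0 def {n,q,z} use ∅
  L1 def {z} use {z}
  L2 def {h,q} use ∅
  L3 def {v} use ∅
  L4 def {n,z} use ∅
  L5 def {n} use {n}
  L6 def {h} use ∅
  L7 def {n,q} use ∅
  L8 def {v,z} use ∅

Liveness:
  L0 li=∅ lo={n,z}
  L1 li={n,z} lo={n}
  L2 li=∅ lo=∅
  L3 li={n} lo={n}
  L4 li=∅ lo={n,z}
  L5 li={n} lo={n}
  L6 li=∅ lo=∅
  L7 li=∅ lo=∅
  L8 li={n} lo={n,z}

live-out(L8) = ["n", "z"]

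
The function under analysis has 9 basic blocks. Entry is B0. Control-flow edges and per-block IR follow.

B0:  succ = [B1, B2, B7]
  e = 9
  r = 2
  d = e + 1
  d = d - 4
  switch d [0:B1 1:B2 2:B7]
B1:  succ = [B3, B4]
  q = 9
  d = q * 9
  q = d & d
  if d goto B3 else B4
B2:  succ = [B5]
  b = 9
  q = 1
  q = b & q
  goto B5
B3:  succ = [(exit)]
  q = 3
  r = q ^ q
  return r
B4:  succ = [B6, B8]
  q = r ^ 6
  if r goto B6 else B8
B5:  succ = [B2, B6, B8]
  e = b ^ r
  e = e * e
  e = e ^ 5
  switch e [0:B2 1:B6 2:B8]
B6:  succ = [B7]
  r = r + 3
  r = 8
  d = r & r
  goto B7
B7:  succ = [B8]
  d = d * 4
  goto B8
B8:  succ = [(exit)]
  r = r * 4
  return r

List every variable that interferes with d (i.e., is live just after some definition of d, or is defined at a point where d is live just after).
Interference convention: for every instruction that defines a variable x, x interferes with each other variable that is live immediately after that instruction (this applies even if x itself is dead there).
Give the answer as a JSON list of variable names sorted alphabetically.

Answer: ["q", "r"]

Analysis:
Block summaries:
  B0: def={d,e,r} ue=∅
  B1: def={d,q} ue=∅
  B2: def={b,q} ue=∅
  B3: def={q,r} ue=∅
  B4: def={q} ue={r}
  B5: def={e} ue={b,r}
  B6: def={d,r} ue={r}
  B7: def={d} ue={d}
  B8: def={r} ue={r}

Backward fixpoint:
  live B0: ∅→{d,r}
  live B1: {r}→{r}
  live B2: {r}→{b,r}
  live B3: ∅→∅
  live B4: {r}→{r}
  live B5: {b,r}→{r}
  live B6: {r}→{d,r}
  live B7: {d,r}→{r}
  live B8: {r}→∅

Interference:
  b↔{q,r}
  d↔{q,r}
  e↔{r}
  q↔{b,d,r}
  r↔{b,d,e,q}

N(d) = ["q", "r"]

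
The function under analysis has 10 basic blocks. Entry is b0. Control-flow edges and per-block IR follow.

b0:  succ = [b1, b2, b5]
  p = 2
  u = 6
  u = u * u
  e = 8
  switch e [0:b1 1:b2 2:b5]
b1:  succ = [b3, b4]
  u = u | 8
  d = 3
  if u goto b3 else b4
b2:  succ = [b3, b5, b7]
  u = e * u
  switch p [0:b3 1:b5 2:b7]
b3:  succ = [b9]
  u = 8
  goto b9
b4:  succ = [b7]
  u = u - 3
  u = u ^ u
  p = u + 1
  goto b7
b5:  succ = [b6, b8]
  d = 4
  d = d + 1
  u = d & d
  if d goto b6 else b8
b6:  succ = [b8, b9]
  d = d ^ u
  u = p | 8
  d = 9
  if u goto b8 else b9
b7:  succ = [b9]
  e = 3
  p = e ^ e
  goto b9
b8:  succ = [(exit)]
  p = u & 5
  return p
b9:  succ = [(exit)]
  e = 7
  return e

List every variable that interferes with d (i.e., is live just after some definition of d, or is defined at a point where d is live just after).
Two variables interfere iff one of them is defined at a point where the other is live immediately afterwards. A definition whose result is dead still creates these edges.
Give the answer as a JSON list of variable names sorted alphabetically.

def/use:
  b0: {e,p,u} / ∅
  b1: {d,u} / {u}
  b2: {u} / {e,p,u}
  b3: {u} / ∅
  b4: {p,u} / {u}
  b5: {d,u} / ∅
  b6: {d,u} / {d,p,u}
  b7: {e,p} / ∅
  b8: {p} / {u}
  b9: {e} / ∅

Backward fixpoint:
  live b0: ∅→{e,p,u}
  live b1: {u}→{u}
  live b2: {e,p,u}→{p}
  live b3: ∅→∅
  live b4: {u}→∅
  live b5: {p}→{d,p,u}
  live b6: {d,p,u}→{u}
  live b7: ∅→∅
  live b8: {u}→∅
  live b9: ∅→∅

Interference:
  d: {p,u}
  e: {p,u}
  p: {d,e,u}
  u: {d,e,p}

N(d) = ["p", "u"]

Answer: ["p", "u"]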